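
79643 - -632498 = 712141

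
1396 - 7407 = - 6011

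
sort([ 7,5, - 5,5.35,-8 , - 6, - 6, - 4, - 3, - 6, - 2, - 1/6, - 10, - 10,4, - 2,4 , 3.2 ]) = [- 10,-10, - 8, - 6, - 6, -6, - 5 , - 4, - 3 ,  -  2, - 2,  -  1/6, 3.2,4 , 4,5, 5.35,7]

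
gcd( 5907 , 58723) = 1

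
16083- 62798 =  - 46715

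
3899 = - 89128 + 93027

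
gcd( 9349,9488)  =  1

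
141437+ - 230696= - 89259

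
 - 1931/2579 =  - 1931/2579 = -0.75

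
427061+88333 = 515394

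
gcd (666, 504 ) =18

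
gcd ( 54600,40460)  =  140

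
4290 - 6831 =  - 2541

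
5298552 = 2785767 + 2512785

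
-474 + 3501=3027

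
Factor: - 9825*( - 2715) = 26674875 = 3^2*5^3*131^1* 181^1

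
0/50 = 0=0.00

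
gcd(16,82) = 2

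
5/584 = 5/584 = 0.01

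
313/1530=313/1530 = 0.20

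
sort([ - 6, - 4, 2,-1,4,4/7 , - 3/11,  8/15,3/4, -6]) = [ - 6, - 6, - 4, -1 , - 3/11,8/15,  4/7,  3/4, 2,  4]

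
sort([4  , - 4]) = [ - 4,4 ]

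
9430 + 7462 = 16892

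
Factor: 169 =13^2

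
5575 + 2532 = 8107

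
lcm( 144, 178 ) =12816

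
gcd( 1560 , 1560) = 1560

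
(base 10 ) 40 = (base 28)1C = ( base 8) 50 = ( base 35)15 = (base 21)1J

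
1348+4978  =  6326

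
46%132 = 46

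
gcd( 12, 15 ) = 3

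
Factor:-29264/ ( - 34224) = 59/69 = 3^( - 1)*23^( - 1 ) * 59^1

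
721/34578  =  721/34578 =0.02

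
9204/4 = 2301 = 2301.00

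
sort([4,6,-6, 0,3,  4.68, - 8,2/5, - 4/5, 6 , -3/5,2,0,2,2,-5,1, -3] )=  [ - 8,-6, - 5,- 3, - 4/5, - 3/5,0,0,2/5,1,2,2,2,  3, 4, 4.68,6,6]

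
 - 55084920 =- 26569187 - 28515733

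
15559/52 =15559/52 =299.21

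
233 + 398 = 631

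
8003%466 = 81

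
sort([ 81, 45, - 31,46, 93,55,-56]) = [ - 56, - 31,45, 46, 55, 81,93]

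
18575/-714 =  - 27 + 703/714 = -  26.02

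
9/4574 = 9/4574=0.00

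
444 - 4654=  -4210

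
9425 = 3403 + 6022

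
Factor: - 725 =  - 5^2* 29^1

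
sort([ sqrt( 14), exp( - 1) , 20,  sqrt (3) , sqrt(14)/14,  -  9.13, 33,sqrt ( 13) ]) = [ - 9.13, sqrt( 14 )/14, exp( - 1 ),  sqrt(3), sqrt(13),sqrt(14 ),20,  33] 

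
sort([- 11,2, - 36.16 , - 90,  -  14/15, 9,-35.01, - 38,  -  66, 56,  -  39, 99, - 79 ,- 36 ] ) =[  -  90, - 79,  -  66,-39, - 38, - 36.16,-36, - 35.01,  -  11,-14/15, 2,9,56, 99]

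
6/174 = 1/29=0.03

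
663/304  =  2 + 55/304  =  2.18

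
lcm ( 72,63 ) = 504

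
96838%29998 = 6844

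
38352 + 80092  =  118444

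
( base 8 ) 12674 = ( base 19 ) f7g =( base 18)H32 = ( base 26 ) 860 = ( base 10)5564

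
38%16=6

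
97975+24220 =122195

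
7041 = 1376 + 5665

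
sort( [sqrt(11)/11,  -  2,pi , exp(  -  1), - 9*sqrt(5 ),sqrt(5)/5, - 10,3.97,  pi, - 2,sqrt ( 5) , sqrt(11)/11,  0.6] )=[ - 9*sqrt(5), - 10, - 2, - 2, sqrt( 11)/11, sqrt(11)/11, exp( - 1), sqrt(5)/5,0.6,  sqrt(5),pi, pi,  3.97 ]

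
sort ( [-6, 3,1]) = [ - 6, 1, 3 ]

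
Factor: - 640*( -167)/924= 2^5*3^( - 1) * 5^1*7^( - 1)*11^(-1 )*167^1 = 26720/231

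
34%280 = 34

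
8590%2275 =1765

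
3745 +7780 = 11525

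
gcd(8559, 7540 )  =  1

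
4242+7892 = 12134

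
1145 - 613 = 532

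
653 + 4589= 5242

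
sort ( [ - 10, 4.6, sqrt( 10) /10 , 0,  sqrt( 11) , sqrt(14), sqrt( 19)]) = [ - 10,0 , sqrt( 10 ) /10,sqrt( 11 ),sqrt( 14), sqrt( 19 ), 4.6]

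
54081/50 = 54081/50 = 1081.62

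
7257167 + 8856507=16113674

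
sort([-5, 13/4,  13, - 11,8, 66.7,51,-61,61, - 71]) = [ - 71, - 61, - 11, - 5, 13/4 , 8,13,  51,61,66.7]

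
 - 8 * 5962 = - 47696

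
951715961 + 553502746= 1505218707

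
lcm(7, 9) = 63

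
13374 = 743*18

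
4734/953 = 4734/953 =4.97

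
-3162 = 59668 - 62830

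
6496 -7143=-647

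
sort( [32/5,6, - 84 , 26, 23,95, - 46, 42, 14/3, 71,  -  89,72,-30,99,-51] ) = [ - 89,  -  84, - 51, - 46, - 30,14/3,6,32/5,23,26, 42,71,72, 95,99]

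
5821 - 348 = 5473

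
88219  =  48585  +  39634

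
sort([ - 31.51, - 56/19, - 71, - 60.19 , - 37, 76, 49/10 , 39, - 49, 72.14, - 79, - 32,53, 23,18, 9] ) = [ - 79, - 71 , - 60.19, -49 , - 37, - 32, - 31.51,-56/19 , 49/10, 9,18, 23, 39,  53,  72.14 , 76] 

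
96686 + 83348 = 180034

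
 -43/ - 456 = 43/456 =0.09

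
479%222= 35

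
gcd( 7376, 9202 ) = 2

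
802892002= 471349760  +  331542242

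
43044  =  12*3587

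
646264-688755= -42491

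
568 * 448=254464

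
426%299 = 127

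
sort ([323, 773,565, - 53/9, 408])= [-53/9,323,408,  565, 773]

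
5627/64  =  87 +59/64 = 87.92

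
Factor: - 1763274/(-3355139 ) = 2^1 * 3^1*17^1*59^1 * 293^1*827^ ( - 1)*4057^( - 1)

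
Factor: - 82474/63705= - 2^1*3^(-1)*5^(- 1)*7^1*31^(-1) * 43^1 = -602/465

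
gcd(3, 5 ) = 1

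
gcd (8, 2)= 2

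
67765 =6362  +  61403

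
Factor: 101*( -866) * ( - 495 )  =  2^1*3^2*5^1*11^1*101^1*433^1 =43295670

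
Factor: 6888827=11^1*641^1*977^1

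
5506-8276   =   - 2770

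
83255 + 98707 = 181962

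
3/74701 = 3/74701 = 0.00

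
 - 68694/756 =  - 91 + 17/126=- 90.87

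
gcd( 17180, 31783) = 859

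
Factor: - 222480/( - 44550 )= 2^3*3^( - 1 )*5^( - 1)*11^( - 1 )*103^1 = 824/165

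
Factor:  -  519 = -3^1 * 173^1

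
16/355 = 16/355 = 0.05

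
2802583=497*5639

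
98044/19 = 98044/19 =5160.21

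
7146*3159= 22574214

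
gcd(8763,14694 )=3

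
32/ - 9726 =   -  1 + 4847/4863 = -0.00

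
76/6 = 12 + 2/3 = 12.67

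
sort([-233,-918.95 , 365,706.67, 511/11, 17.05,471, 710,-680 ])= [ - 918.95,-680, - 233, 17.05,511/11,365,471  ,  706.67, 710]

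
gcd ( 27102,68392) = 2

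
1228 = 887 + 341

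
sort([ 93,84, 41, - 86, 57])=[-86, 41, 57,84,93 ] 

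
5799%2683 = 433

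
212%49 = 16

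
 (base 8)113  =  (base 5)300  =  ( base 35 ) 25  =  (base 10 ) 75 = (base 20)3f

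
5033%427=336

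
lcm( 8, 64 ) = 64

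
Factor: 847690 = 2^1*5^1*103^1*823^1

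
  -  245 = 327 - 572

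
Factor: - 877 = -877^1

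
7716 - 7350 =366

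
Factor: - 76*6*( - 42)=19152 = 2^4*3^2*7^1*19^1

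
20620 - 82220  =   - 61600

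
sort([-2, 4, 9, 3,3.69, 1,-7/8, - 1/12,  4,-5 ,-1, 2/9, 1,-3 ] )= [ - 5, - 3, - 2,  -  1, - 7/8, -1/12, 2/9,  1, 1,3, 3.69 , 4,4, 9]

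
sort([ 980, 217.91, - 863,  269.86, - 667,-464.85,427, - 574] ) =[ - 863, - 667, - 574,-464.85, 217.91,269.86, 427, 980] 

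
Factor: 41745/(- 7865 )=-69/13 = - 3^1*13^( -1)*23^1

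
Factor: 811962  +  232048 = 1044010 = 2^1*5^1*11^1*9491^1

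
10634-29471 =  -  18837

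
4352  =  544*8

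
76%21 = 13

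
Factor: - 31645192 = -2^3*3955649^1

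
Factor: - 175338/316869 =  -306/553 = - 2^1*3^2*7^( - 1)*17^1*79^ ( - 1)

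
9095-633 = 8462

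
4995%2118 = 759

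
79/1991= 79/1991 =0.04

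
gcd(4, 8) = 4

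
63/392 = 9/56 = 0.16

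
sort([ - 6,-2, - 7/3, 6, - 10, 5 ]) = [ - 10, - 6,  -  7/3, - 2,  5,  6] 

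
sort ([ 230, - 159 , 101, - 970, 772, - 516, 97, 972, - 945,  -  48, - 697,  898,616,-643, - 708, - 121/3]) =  [ - 970, - 945, - 708 , - 697, - 643, - 516,-159, - 48, - 121/3,97,101,230, 616, 772, 898, 972]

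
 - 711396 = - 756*941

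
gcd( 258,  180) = 6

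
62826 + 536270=599096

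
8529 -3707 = 4822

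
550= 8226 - 7676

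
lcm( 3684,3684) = 3684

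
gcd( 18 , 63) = 9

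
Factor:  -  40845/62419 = - 5835/8917 = - 3^1*5^1*37^ (-1 )*241^ (  -  1)*389^1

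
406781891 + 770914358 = 1177696249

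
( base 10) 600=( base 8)1130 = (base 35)h5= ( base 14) 30c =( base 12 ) 420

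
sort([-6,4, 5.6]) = [  -  6,4, 5.6]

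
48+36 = 84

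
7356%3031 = 1294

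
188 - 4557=- 4369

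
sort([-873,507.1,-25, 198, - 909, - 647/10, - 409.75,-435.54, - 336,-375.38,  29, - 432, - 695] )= [ - 909,-873, - 695, -435.54, - 432, - 409.75, - 375.38, - 336, - 647/10, - 25, 29,198, 507.1]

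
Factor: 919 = 919^1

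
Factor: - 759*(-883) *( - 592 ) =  - 2^4* 3^1*11^1*23^1*37^1*883^1 = - 396756624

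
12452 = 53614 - 41162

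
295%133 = 29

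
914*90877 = 83061578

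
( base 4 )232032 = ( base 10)2958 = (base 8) 5616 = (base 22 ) 62A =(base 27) 41f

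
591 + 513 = 1104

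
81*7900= 639900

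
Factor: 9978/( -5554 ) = -3^1*1663^1*2777^( -1)=-  4989/2777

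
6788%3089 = 610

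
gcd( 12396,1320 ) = 12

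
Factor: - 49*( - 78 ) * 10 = 2^2 *3^1 * 5^1*7^2*13^1 = 38220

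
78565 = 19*4135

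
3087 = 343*9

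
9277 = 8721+556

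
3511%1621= 269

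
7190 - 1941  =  5249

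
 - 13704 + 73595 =59891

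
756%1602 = 756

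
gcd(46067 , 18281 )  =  1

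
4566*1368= 6246288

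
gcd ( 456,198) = 6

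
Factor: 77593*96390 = 7479189270 = 2^1*3^4*5^1*7^1 * 17^1*31^1 * 2503^1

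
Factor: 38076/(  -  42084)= - 3^(  -  1)*7^(  -  1) * 19^1=-19/21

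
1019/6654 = 1019/6654 = 0.15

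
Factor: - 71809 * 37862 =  - 2718832358 = -2^1*11^1*1721^1*71809^1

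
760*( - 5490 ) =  - 4172400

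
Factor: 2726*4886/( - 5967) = -2^2*3^( - 3 )* 7^1*  13^( - 1)*17^(  -  1 )*29^1*47^1*349^1 = -  13319236/5967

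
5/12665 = 1/2533 = 0.00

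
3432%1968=1464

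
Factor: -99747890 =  - 2^1*5^1 * 11^1*269^1  *  3371^1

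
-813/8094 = -271/2698 = - 0.10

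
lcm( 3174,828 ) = 19044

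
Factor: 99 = 3^2*11^1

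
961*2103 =2020983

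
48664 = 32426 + 16238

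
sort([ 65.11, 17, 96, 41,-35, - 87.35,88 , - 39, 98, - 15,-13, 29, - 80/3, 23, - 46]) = [-87.35, - 46, - 39, - 35 , - 80/3, - 15, - 13,17 , 23, 29,  41,65.11, 88,96  ,  98]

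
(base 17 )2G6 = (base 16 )358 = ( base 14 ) 452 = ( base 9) 1151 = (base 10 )856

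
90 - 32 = 58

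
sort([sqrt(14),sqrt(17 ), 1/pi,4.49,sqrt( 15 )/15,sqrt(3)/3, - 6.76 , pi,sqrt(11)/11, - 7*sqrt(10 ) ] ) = [ - 7*sqrt( 10), - 6.76,sqrt(15)/15,sqrt(11) /11,  1/pi, sqrt( 3 ) /3, pi, sqrt( 14), sqrt(17), 4.49 ]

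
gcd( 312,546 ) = 78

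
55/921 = 55/921 = 0.06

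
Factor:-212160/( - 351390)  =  2^5*53^( - 1) = 32/53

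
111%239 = 111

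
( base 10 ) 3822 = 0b111011101110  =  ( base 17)D3E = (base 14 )1570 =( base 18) BE6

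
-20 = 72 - 92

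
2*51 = 102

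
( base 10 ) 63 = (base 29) 25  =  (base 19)36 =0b111111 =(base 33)1U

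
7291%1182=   199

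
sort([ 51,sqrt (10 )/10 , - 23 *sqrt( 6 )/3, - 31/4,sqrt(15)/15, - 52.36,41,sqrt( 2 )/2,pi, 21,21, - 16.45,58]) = [-52.36, - 23*sqrt(6) /3, - 16.45,  -  31/4,sqrt( 15)/15, sqrt(10 )/10,sqrt( 2) /2, pi,21, 21,41,51,58] 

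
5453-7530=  - 2077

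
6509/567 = 6509/567 = 11.48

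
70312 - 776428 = - 706116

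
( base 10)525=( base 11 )438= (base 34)ff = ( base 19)18c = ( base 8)1015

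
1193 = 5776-4583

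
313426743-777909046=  - 464482303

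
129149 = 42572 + 86577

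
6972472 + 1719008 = 8691480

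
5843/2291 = 5843/2291 = 2.55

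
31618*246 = 7778028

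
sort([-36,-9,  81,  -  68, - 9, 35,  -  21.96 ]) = [ - 68, - 36 ,  -  21.96, -9, - 9,35,81]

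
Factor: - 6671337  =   - 3^1*19^1*117041^1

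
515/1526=515/1526 = 0.34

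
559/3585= 559/3585  =  0.16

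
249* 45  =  11205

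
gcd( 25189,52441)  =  1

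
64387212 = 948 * 67919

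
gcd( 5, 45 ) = 5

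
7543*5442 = 41049006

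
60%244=60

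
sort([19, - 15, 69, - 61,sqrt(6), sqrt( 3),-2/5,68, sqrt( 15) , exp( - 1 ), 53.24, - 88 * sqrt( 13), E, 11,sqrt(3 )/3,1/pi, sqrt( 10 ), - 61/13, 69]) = [  -  88*sqrt( 13 ), - 61,- 15,  -  61/13,-2/5, 1/pi, exp( - 1 ), sqrt ( 3 ) /3 , sqrt(3 ), sqrt( 6),  E, sqrt( 10 ), sqrt(15 ),11 , 19, 53.24, 68, 69,69 ] 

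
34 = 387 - 353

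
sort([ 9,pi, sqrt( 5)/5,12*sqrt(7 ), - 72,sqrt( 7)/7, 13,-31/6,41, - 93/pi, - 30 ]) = [-72, - 30, - 93/pi, - 31/6,sqrt(7)/7,sqrt( 5 )/5,pi,9,13,12*sqrt( 7), 41]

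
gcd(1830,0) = 1830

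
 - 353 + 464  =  111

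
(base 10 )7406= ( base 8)16356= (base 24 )cke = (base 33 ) 6qe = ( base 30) 86q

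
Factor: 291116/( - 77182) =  - 2^1*149^( - 1 )* 281^1 =- 562/149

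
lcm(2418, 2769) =171678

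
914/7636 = 457/3818 = 0.12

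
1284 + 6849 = 8133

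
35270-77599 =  - 42329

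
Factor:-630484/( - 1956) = 967/3 = 3^( - 1) * 967^1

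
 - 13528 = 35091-48619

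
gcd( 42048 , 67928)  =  8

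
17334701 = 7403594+9931107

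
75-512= - 437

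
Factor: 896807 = 47^1*19081^1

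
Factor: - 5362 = -2^1 *7^1*383^1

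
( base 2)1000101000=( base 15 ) 26C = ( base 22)132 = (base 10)552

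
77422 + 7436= 84858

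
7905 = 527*15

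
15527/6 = 15527/6 = 2587.83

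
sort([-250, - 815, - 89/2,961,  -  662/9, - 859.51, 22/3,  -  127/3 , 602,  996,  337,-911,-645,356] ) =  [-911, - 859.51,-815,-645, - 250 , - 662/9 , -89/2, - 127/3,22/3,  337, 356, 602 , 961, 996 ]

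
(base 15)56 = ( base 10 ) 81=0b1010001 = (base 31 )2J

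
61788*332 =20513616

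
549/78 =7 + 1/26 = 7.04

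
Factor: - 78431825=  - 5^2*181^1*17333^1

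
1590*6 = 9540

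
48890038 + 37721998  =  86612036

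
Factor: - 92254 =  - 2^1*193^1 * 239^1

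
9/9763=9/9763 = 0.00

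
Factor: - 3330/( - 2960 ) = 9/8 = 2^( - 3)* 3^2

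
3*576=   1728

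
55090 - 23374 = 31716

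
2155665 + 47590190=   49745855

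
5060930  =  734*6895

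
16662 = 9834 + 6828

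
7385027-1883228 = 5501799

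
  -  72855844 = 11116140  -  83971984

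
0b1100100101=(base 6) 3421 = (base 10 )805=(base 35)n0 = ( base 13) 49c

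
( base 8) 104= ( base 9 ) 75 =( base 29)2A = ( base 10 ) 68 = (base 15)48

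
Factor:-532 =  - 2^2 * 7^1*19^1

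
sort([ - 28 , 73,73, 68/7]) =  [ -28, 68/7, 73,73 ]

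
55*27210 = 1496550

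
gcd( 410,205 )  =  205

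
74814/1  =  74814 = 74814.00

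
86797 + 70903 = 157700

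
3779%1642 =495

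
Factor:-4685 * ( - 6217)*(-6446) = -2^1*5^1*11^1*293^1*937^1*6217^1  =  - 187750353670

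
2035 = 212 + 1823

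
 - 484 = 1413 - 1897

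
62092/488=127 + 29/122= 127.24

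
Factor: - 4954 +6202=2^5*3^1*13^1 = 1248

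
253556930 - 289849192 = - 36292262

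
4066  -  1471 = 2595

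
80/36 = 20/9 = 2.22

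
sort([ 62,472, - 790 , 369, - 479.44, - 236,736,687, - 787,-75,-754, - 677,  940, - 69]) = [ - 790, - 787, - 754 ,  -  677, - 479.44,  -  236,  -  75, - 69,62, 369, 472,687,736,940]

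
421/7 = 60 +1/7 = 60.14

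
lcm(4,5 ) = 20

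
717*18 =12906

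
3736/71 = 52 + 44/71 = 52.62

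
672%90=42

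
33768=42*804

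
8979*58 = 520782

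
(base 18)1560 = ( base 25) C2A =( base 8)16610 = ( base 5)220220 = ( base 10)7560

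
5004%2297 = 410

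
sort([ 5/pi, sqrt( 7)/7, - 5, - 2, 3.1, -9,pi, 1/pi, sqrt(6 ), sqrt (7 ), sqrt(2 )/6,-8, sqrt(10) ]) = [ - 9,-8, - 5 , - 2, sqrt(2 ) /6,1/pi,  sqrt (7 )/7,5/pi, sqrt(6 ),sqrt (7 ),3.1,pi,  sqrt( 10) ] 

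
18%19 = 18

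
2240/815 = 448/163 = 2.75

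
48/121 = 48/121 = 0.40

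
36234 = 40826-4592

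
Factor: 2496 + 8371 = 10867 = 10867^1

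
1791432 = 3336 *537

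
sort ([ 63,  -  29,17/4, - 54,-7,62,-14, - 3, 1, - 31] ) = [ - 54,-31, - 29 , - 14,  -  7, - 3 , 1,17/4, 62, 63 ] 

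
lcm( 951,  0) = 0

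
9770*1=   9770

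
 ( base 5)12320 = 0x3C0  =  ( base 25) 1DA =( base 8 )1700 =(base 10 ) 960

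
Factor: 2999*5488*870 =2^5*3^1*5^1*7^3*29^1*2999^1 = 14318905440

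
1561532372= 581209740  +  980322632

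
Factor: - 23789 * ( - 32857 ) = 781635173= 11^1 *29^1 * 103^1 * 23789^1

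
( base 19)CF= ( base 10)243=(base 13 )159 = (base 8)363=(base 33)7c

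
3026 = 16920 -13894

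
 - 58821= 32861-91682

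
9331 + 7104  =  16435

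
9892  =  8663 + 1229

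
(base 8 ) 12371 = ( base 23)A3A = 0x14f9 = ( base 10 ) 5369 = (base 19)EGB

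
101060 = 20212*5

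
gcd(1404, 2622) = 6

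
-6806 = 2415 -9221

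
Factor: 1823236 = 2^2 * 455809^1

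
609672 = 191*3192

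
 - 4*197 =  - 788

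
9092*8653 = 78673076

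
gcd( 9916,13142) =2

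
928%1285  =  928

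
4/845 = 4/845 = 0.00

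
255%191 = 64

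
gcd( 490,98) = 98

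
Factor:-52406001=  - 3^3 * 109^1*17807^1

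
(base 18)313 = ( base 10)993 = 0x3e1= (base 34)T7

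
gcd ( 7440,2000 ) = 80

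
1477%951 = 526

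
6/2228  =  3/1114 = 0.00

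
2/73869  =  2/73869 =0.00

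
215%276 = 215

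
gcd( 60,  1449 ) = 3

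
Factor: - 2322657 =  - 3^2 * 421^1*613^1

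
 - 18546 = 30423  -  48969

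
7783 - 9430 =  - 1647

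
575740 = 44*13085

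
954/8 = 119 + 1/4 = 119.25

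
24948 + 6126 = 31074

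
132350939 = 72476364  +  59874575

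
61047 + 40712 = 101759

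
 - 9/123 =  - 3/41=- 0.07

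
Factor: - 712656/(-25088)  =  2^(-5)*3^2*101^1 = 909/32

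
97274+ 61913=159187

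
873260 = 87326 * 10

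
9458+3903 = 13361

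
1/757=1/757=   0.00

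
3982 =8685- 4703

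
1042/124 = 8 + 25/62 = 8.40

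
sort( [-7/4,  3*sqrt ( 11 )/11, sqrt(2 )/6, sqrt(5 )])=[ - 7/4, sqrt(2) /6, 3*sqrt ( 11)/11, sqrt( 5)]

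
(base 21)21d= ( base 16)394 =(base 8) 1624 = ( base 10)916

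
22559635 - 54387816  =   - 31828181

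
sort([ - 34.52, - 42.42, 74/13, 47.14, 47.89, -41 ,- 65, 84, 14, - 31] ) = [ - 65,-42.42, -41,- 34.52, - 31, 74/13,  14, 47.14, 47.89,84]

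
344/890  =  172/445=0.39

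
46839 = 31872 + 14967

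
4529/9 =4529/9 = 503.22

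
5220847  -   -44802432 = 50023279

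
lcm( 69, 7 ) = 483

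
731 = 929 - 198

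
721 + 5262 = 5983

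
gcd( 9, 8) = 1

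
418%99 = 22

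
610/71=8 + 42/71 = 8.59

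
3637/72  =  3637/72=50.51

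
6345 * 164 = 1040580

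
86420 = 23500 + 62920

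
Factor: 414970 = 2^1*5^1*17^1*2441^1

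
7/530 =7/530 = 0.01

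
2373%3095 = 2373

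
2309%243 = 122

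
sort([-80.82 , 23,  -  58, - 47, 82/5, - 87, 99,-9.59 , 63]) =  [- 87, - 80.82, - 58,  -  47, - 9.59 , 82/5,23,63, 99]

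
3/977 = 3/977 = 0.00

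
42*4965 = 208530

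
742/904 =371/452  =  0.82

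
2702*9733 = 26298566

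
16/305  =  16/305 = 0.05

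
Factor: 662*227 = 150274 = 2^1*227^1 * 331^1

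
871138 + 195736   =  1066874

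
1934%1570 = 364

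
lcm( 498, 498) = 498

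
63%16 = 15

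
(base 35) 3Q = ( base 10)131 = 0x83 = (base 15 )8b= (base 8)203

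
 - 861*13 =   -  11193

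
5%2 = 1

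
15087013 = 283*53311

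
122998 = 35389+87609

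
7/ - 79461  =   - 7/79461  =  - 0.00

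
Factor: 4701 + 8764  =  5^1*2693^1= 13465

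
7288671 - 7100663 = 188008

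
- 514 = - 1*514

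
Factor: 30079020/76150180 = 3^1*89^( - 1 )*179^( - 1)*239^(  -  1)*501317^1 = 1503951/3807509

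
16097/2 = 16097/2 = 8048.50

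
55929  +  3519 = 59448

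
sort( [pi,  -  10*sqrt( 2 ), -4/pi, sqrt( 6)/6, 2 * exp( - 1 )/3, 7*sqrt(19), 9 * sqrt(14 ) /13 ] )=[ -10*sqrt (2), - 4/pi , 2*exp( - 1) /3 , sqrt( 6)/6 , 9 * sqrt(14) /13,  pi, 7*sqrt(19) ]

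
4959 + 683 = 5642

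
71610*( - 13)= -930930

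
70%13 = 5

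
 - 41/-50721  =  41/50721=0.00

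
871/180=871/180 = 4.84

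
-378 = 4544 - 4922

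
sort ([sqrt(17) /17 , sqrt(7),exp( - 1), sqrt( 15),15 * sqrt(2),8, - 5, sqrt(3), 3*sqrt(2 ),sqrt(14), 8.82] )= [ - 5, sqrt( 17 )/17, exp ( - 1 ),  sqrt( 3),sqrt(7 ), sqrt(14),sqrt( 15 ),3*sqrt( 2 ),  8, 8.82, 15*sqrt(2)] 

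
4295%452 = 227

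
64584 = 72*897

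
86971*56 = 4870376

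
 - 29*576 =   -  16704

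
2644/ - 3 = - 2644/3 = -881.33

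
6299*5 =31495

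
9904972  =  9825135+79837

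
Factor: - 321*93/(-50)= 29853/50 =2^( - 1) * 3^2*5^(-2)*31^1*107^1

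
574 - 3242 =-2668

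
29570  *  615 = 18185550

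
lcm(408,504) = 8568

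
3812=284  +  3528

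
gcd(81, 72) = 9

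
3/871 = 3/871 = 0.00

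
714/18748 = 357/9374 = 0.04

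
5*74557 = 372785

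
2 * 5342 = 10684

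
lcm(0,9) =0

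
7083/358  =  19 + 281/358 = 19.78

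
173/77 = 173/77=2.25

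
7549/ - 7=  - 7549/7 = -1078.43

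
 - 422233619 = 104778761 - 527012380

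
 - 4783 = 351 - 5134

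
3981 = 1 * 3981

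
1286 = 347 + 939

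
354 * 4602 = 1629108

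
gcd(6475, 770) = 35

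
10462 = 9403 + 1059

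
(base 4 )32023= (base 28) 14B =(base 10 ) 907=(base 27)16g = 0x38B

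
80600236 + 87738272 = 168338508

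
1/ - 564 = - 1+563/564 =- 0.00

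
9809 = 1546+8263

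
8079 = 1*8079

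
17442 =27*646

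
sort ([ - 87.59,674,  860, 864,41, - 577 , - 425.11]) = [ - 577, - 425.11, - 87.59,41,674, 860, 864]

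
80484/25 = 80484/25 = 3219.36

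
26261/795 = 26261/795 = 33.03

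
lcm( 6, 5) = 30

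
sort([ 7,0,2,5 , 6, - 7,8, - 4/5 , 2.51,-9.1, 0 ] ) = [ - 9.1, - 7, - 4/5, 0, 0,2 , 2.51,5,6, 7,8] 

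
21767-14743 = 7024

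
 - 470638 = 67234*( - 7) 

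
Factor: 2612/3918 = 2/3 = 2^1*3^(-1)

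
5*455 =2275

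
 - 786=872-1658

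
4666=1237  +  3429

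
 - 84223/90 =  - 84223/90 = - 935.81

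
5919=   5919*1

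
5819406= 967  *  6018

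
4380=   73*60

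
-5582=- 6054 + 472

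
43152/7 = 6164 + 4/7 = 6164.57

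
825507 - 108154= 717353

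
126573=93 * 1361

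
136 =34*4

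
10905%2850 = 2355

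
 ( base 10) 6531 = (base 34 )5m3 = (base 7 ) 25020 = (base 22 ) daj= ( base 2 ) 1100110000011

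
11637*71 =826227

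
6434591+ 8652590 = 15087181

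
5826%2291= 1244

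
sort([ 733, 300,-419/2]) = [-419/2, 300, 733] 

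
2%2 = 0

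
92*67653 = 6224076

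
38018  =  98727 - 60709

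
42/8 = 5 + 1/4 = 5.25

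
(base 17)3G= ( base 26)2f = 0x43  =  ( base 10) 67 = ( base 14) 4b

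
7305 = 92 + 7213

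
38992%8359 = 5556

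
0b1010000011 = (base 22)175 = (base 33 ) jg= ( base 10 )643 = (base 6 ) 2551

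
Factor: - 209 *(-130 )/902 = 5^1*13^1*19^1 * 41^( - 1 )=1235/41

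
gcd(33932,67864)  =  33932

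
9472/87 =108 + 76/87= 108.87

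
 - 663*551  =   - 365313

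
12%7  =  5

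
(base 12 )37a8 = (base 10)6320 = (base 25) A2K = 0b1100010110000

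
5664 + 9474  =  15138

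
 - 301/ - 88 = 3+37/88 = 3.42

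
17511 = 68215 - 50704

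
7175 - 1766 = 5409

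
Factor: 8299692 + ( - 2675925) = 3^2*29^2 *743^1 = 5623767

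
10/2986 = 5/1493 = 0.00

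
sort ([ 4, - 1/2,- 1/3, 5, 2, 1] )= [ - 1/2, - 1/3, 1 , 2 , 4 , 5 ]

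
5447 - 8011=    - 2564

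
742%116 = 46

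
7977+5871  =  13848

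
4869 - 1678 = 3191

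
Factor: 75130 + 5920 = 81050 = 2^1*5^2*1621^1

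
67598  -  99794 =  - 32196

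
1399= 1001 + 398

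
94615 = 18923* 5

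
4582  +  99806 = 104388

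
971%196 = 187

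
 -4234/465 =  - 10 + 416/465 = -  9.11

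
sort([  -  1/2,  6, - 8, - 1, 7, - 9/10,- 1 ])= [ - 8,- 1, - 1,-9/10,-1/2,6, 7 ]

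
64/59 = 1 + 5/59 = 1.08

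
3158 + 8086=11244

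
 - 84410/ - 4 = 21102 + 1/2 = 21102.50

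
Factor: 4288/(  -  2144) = -2= -  2^1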